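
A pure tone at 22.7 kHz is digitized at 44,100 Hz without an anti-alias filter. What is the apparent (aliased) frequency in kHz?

Nyquist = 44,100/2 = 22,050 Hz; 22,700 Hz exceeds it.
Alias = |22,700 − 1×44,100| = |22,700 − 44,100| = 21,400 Hz = 21.4 kHz.

21.4 kHz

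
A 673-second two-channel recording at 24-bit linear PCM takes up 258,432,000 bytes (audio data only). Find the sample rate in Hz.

Bytes = sample_rate × seconds × bytes_per_sample × channels.
sample_rate = 258,432,000 / (673 × 3 × 2) = 258,432,000 / 4,038 = 64,000 Hz.

64,000 Hz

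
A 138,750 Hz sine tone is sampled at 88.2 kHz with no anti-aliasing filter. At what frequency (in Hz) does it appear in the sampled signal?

Nyquist = 88,200/2 = 44,100 Hz; 138,750 Hz exceeds it.
Alias = |138,750 − 2×88,200| = |138,750 − 176,400| = 37,650 Hz.

37,650 Hz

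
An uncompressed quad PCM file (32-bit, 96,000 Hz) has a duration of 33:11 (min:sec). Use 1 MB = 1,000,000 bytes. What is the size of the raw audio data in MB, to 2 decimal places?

Duration = 33:11 (min:sec) = 1,991 s.
Bytes = 96,000 samples/s × 1,991 s × 4 bytes/sample × 4 ch = 3,058,176,000 bytes.
3,058,176,000 / 1,000,000 = 3058.18 MB.

3058.18 MB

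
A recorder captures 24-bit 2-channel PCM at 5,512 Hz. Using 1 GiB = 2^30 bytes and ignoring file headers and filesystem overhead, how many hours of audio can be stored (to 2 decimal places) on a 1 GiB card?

9.02 hours

Uncompressed byte rate = 5,512 × 3 × 2 = 33,072 bytes/s.
Capacity = 1 × 1,073,741,824 = 1,073,741,824 bytes.
1,073,741,824 / 33,072 ≈ 32466.79 s → 9.02 hours.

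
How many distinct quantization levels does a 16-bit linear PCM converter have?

2^16 = 65,536.

65,536 levels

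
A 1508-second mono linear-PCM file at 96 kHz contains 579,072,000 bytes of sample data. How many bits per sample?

32 bits

Bytes per sample = 579,072,000 / (96,000 × 1,508 × 1) = 579,072,000 / 144,768,000 = 4.
Bit depth = 4 × 8 = 32 bits.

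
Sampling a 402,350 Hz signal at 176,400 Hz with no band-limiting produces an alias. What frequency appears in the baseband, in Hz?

49,550 Hz

Nyquist = 176,400/2 = 88,200 Hz; 402,350 Hz exceeds it.
Alias = |402,350 − 2×176,400| = |402,350 − 352,800| = 49,550 Hz.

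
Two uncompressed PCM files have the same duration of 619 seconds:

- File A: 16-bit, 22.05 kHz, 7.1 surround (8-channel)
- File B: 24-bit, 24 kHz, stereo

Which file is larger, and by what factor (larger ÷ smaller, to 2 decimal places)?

File A: 22,050 × 2 × 8 = 352,800 bytes/s.
File B: 24,000 × 3 × 2 = 144,000 bytes/s.
File A is larger; ratio = 218,383,200 / 89,136,000 = 2.45.

File A, by a factor of 2.45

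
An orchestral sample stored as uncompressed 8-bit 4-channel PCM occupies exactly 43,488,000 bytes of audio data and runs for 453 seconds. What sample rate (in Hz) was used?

Bytes = sample_rate × seconds × bytes_per_sample × channels.
sample_rate = 43,488,000 / (453 × 1 × 4) = 43,488,000 / 1,812 = 24,000 Hz.

24,000 Hz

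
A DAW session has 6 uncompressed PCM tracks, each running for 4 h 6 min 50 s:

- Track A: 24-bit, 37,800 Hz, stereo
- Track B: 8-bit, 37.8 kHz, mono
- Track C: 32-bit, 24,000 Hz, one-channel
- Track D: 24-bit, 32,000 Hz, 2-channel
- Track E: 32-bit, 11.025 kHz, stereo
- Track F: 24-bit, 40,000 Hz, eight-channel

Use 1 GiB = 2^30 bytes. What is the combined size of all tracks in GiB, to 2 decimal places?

22.08 GiB

4 h 6 min 50 s = 14,810 s.
Track A: 37,800 × 14,810 × 3 × 2 = 3,358,908,000 bytes.
Track B: 37,800 × 14,810 × 1 × 1 = 559,818,000 bytes.
Track C: 24,000 × 14,810 × 4 × 1 = 1,421,760,000 bytes.
Track D: 32,000 × 14,810 × 3 × 2 = 2,843,520,000 bytes.
Track E: 11,025 × 14,810 × 4 × 2 = 1,306,242,000 bytes.
Track F: 40,000 × 14,810 × 3 × 8 = 14,217,600,000 bytes.
Total = 23,707,848,000 bytes = 22.08 GiB.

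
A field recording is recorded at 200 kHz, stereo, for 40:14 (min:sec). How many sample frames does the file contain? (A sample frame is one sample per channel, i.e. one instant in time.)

482,800,000 sample frames

40:14 (min:sec) = 2,414 s.
200,000 samples/s × 2,414 s = 482,800,000 frames.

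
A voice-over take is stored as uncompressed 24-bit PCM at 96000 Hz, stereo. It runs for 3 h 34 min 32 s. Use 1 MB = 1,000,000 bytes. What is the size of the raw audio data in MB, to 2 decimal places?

7414.27 MB

Duration = 3 h 34 min 32 s = 12,872 s.
Bytes = 96,000 samples/s × 12,872 s × 3 bytes/sample × 2 ch = 7,414,272,000 bytes.
7,414,272,000 / 1,000,000 = 7414.27 MB.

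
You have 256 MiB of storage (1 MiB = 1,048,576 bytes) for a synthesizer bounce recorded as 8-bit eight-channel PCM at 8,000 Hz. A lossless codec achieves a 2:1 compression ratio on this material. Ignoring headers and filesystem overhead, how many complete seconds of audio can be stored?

Uncompressed byte rate = 8,000 × 1 × 8 = 64,000 bytes/s.
After 2:1 compression, effective rate ≈ 32000 bytes/s.
Capacity = 256 × 1,048,576 = 268,435,456 bytes.
268,435,456 / effective rate ≈ 8388.61 s → 8,388 seconds.

8,388 seconds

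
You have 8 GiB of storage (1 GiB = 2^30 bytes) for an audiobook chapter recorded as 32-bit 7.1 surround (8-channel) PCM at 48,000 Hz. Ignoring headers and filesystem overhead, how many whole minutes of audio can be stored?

93 minutes

Uncompressed byte rate = 48,000 × 4 × 8 = 1,536,000 bytes/s.
Capacity = 8 × 1,073,741,824 = 8,589,934,592 bytes.
8,589,934,592 / 1,536,000 ≈ 5592.41 s → 93 minutes.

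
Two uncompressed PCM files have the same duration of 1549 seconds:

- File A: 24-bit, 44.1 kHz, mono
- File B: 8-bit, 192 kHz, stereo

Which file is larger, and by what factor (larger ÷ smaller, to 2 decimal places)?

File B, by a factor of 2.90

File A: 44,100 × 3 × 1 = 132,300 bytes/s.
File B: 192,000 × 1 × 2 = 384,000 bytes/s.
File B is larger; ratio = 594,816,000 / 204,932,700 = 2.90.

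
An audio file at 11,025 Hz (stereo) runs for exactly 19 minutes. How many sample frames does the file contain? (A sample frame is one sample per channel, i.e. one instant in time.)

12,568,500 sample frames

exactly 19 minutes = 1,140 s.
11,025 samples/s × 1,140 s = 12,568,500 frames.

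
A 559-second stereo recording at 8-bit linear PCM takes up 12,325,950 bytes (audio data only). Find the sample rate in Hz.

11,025 Hz

Bytes = sample_rate × seconds × bytes_per_sample × channels.
sample_rate = 12,325,950 / (559 × 1 × 2) = 12,325,950 / 1,118 = 11,025 Hz.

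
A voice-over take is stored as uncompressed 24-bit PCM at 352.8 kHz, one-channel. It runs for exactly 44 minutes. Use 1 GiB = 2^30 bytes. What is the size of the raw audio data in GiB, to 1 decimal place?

Duration = exactly 44 minutes = 2,640 s.
Bytes = 352,800 samples/s × 2,640 s × 3 bytes/sample × 1 ch = 2,794,176,000 bytes.
2,794,176,000 / 1,073,741,824 = 2.6 GiB.

2.6 GiB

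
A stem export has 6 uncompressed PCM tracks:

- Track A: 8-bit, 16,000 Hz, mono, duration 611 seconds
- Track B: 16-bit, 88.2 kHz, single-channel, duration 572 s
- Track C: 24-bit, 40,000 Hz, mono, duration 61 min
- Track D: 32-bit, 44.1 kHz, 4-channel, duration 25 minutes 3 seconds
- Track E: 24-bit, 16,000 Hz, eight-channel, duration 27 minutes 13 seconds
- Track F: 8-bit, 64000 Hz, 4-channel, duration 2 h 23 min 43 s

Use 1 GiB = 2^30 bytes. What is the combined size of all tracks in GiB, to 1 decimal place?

4.1 GiB

Track A: 16,000 × 611 × 1 × 1 = 9,776,000 bytes.
Track B: 88,200 × 572 × 2 × 1 = 100,900,800 bytes.
Track C: 61 min = 3,660 s; 40,000 × 3,660 × 3 × 1 = 439,200,000 bytes.
Track D: 25 minutes 3 seconds = 1,503 s; 44,100 × 1,503 × 4 × 4 = 1,060,516,800 bytes.
Track E: 27 minutes 13 seconds = 1,633 s; 16,000 × 1,633 × 3 × 8 = 627,072,000 bytes.
Track F: 2 h 23 min 43 s = 8,623 s; 64,000 × 8,623 × 1 × 4 = 2,207,488,000 bytes.
Total = 4,444,953,600 bytes = 4.1 GiB.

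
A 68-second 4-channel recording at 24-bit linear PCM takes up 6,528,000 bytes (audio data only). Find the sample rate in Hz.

Bytes = sample_rate × seconds × bytes_per_sample × channels.
sample_rate = 6,528,000 / (68 × 3 × 4) = 6,528,000 / 816 = 8,000 Hz.

8,000 Hz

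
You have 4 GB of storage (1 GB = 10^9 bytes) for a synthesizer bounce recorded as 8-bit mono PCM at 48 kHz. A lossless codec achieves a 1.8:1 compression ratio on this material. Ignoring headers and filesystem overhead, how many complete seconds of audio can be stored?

Uncompressed byte rate = 48,000 × 1 × 1 = 48,000 bytes/s.
After 1.8:1 compression, effective rate ≈ 26666.67 bytes/s.
Capacity = 4 × 1,000,000,000 = 4,000,000,000 bytes.
4,000,000,000 / effective rate ≈ 150000 s → 150,000 seconds.

150,000 seconds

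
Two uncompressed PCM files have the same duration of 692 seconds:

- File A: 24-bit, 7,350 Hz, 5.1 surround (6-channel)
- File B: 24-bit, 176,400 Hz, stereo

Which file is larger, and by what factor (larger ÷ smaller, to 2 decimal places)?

File A: 7,350 × 3 × 6 = 132,300 bytes/s.
File B: 176,400 × 3 × 2 = 1,058,400 bytes/s.
File B is larger; ratio = 732,412,800 / 91,551,600 = 8.00.

File B, by a factor of 8.00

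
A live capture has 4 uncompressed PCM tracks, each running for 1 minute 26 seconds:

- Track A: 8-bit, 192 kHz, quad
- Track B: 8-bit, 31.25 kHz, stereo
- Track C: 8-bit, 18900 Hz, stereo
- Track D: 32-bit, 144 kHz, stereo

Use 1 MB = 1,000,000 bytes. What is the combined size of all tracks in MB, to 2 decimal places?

173.75 MB

1 minute 26 seconds = 86 s.
Track A: 192,000 × 86 × 1 × 4 = 66,048,000 bytes.
Track B: 31,250 × 86 × 1 × 2 = 5,375,000 bytes.
Track C: 18,900 × 86 × 1 × 2 = 3,250,800 bytes.
Track D: 144,000 × 86 × 4 × 2 = 99,072,000 bytes.
Total = 173,745,800 bytes = 173.75 MB.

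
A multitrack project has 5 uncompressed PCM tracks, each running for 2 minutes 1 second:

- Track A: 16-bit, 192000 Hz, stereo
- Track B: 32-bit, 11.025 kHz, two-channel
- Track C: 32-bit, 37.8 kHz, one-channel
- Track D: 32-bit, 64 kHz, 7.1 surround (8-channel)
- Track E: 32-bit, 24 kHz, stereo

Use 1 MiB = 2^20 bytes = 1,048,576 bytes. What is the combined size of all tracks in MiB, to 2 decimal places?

374.73 MiB

2 minutes 1 second = 121 s.
Track A: 192,000 × 121 × 2 × 2 = 92,928,000 bytes.
Track B: 11,025 × 121 × 4 × 2 = 10,672,200 bytes.
Track C: 37,800 × 121 × 4 × 1 = 18,295,200 bytes.
Track D: 64,000 × 121 × 4 × 8 = 247,808,000 bytes.
Track E: 24,000 × 121 × 4 × 2 = 23,232,000 bytes.
Total = 392,935,400 bytes = 374.73 MiB.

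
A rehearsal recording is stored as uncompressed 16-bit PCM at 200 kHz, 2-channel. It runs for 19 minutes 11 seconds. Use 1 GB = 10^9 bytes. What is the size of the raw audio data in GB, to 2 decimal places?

Duration = 19 minutes 11 seconds = 1,151 s.
Bytes = 200,000 samples/s × 1,151 s × 2 bytes/sample × 2 ch = 920,800,000 bytes.
920,800,000 / 1,000,000,000 = 0.92 GB.

0.92 GB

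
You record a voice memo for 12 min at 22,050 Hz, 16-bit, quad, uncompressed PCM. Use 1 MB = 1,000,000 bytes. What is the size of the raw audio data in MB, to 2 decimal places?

127.01 MB

Duration = 12 min = 720 s.
Bytes = 22,050 samples/s × 720 s × 2 bytes/sample × 4 ch = 127,008,000 bytes.
127,008,000 / 1,000,000 = 127.01 MB.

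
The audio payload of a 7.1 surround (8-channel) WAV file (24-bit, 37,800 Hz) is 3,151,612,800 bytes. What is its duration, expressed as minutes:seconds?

Byte rate = 37,800 × 3 × 8 = 907,200 bytes/s.
Duration = 3,151,612,800 / 907,200 = 3,474 s.
3,474 s = 57:54.

57:54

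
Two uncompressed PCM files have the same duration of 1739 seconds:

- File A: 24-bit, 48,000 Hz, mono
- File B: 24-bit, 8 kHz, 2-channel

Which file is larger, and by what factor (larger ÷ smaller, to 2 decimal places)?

File A: 48,000 × 3 × 1 = 144,000 bytes/s.
File B: 8,000 × 3 × 2 = 48,000 bytes/s.
File A is larger; ratio = 250,416,000 / 83,472,000 = 3.00.

File A, by a factor of 3.00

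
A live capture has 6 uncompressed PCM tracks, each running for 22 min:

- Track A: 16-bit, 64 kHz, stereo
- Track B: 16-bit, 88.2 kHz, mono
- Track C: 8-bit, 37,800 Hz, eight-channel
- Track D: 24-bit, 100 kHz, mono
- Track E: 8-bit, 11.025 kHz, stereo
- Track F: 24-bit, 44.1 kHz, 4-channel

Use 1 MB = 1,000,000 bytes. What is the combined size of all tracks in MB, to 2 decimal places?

22 min = 1,320 s.
Track A: 64,000 × 1,320 × 2 × 2 = 337,920,000 bytes.
Track B: 88,200 × 1,320 × 2 × 1 = 232,848,000 bytes.
Track C: 37,800 × 1,320 × 1 × 8 = 399,168,000 bytes.
Track D: 100,000 × 1,320 × 3 × 1 = 396,000,000 bytes.
Track E: 11,025 × 1,320 × 1 × 2 = 29,106,000 bytes.
Track F: 44,100 × 1,320 × 3 × 4 = 698,544,000 bytes.
Total = 2,093,586,000 bytes = 2093.59 MB.

2093.59 MB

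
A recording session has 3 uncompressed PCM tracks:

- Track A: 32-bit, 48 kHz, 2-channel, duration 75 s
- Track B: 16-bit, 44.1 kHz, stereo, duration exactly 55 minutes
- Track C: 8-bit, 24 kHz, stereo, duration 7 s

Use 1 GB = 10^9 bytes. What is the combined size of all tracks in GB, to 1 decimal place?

0.6 GB

Track A: 48,000 × 75 × 4 × 2 = 28,800,000 bytes.
Track B: exactly 55 minutes = 3,300 s; 44,100 × 3,300 × 2 × 2 = 582,120,000 bytes.
Track C: 24,000 × 7 × 1 × 2 = 336,000 bytes.
Total = 611,256,000 bytes = 0.6 GB.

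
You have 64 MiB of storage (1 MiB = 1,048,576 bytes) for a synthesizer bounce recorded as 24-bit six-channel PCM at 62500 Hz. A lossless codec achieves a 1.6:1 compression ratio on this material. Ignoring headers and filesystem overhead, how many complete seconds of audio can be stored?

Uncompressed byte rate = 62,500 × 3 × 6 = 1,125,000 bytes/s.
After 1.6:1 compression, effective rate ≈ 703125 bytes/s.
Capacity = 64 × 1,048,576 = 67,108,864 bytes.
67,108,864 / effective rate ≈ 95.44 s → 95 seconds.

95 seconds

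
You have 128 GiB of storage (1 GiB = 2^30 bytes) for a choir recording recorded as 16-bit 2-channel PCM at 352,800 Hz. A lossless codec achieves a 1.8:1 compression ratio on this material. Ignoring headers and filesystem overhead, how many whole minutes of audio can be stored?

2,921 minutes

Uncompressed byte rate = 352,800 × 2 × 2 = 1,411,200 bytes/s.
After 1.8:1 compression, effective rate ≈ 784000 bytes/s.
Capacity = 128 × 1,073,741,824 = 137,438,953,472 bytes.
137,438,953,472 / effective rate ≈ 175304.79 s → 2,921 minutes.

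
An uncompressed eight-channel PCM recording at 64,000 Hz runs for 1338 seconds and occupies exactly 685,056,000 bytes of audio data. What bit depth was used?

8 bits

Bytes per sample = 685,056,000 / (64,000 × 1,338 × 8) = 685,056,000 / 685,056,000 = 1.
Bit depth = 1 × 8 = 8 bits.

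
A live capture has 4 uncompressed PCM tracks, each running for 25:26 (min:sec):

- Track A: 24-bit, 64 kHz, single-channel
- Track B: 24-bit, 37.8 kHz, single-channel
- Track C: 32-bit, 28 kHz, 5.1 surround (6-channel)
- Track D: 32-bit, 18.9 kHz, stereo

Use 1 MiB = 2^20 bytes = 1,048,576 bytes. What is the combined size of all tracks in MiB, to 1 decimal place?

25:26 (min:sec) = 1,526 s.
Track A: 64,000 × 1,526 × 3 × 1 = 292,992,000 bytes.
Track B: 37,800 × 1,526 × 3 × 1 = 173,048,400 bytes.
Track C: 28,000 × 1,526 × 4 × 6 = 1,025,472,000 bytes.
Track D: 18,900 × 1,526 × 4 × 2 = 230,731,200 bytes.
Total = 1,722,243,600 bytes = 1642.5 MiB.

1642.5 MiB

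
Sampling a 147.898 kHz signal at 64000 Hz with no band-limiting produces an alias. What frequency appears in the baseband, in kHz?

Nyquist = 64,000/2 = 32,000 Hz; 147,898 Hz exceeds it.
Alias = |147,898 − 2×64,000| = |147,898 − 128,000| = 19,898 Hz = 19.898 kHz.

19.898 kHz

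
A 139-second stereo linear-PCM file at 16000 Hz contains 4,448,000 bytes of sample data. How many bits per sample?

Bytes per sample = 4,448,000 / (16,000 × 139 × 2) = 4,448,000 / 4,448,000 = 1.
Bit depth = 1 × 8 = 8 bits.

8 bits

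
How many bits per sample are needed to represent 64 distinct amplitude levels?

6 bits

log2(64) = 6.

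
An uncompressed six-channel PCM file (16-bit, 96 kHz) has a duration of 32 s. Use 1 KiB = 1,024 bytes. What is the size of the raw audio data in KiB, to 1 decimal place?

Bytes = 96,000 samples/s × 32 s × 2 bytes/sample × 6 ch = 36,864,000 bytes.
36,864,000 / 1,024 = 36000.0 KiB.

36000.0 KiB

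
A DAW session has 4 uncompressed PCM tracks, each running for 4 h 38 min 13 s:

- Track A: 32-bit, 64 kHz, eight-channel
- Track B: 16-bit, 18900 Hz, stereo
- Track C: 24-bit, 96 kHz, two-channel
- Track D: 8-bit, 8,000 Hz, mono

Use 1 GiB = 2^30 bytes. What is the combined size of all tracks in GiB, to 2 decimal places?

42.09 GiB

4 h 38 min 13 s = 16,693 s.
Track A: 64,000 × 16,693 × 4 × 8 = 34,187,264,000 bytes.
Track B: 18,900 × 16,693 × 2 × 2 = 1,261,990,800 bytes.
Track C: 96,000 × 16,693 × 3 × 2 = 9,615,168,000 bytes.
Track D: 8,000 × 16,693 × 1 × 1 = 133,544,000 bytes.
Total = 45,197,966,800 bytes = 42.09 GiB.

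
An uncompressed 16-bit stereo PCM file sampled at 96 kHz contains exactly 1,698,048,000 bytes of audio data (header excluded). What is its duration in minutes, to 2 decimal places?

Byte rate = 96,000 × 2 × 2 = 384,000 bytes/s.
Duration = 1,698,048,000 / 384,000 = 4,422 s.
4,422 s / 60 = 73.70 minutes.

73.70 minutes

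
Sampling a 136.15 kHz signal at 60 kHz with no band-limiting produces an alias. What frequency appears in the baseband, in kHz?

16.15 kHz

Nyquist = 60,000/2 = 30,000 Hz; 136,150 Hz exceeds it.
Alias = |136,150 − 2×60,000| = |136,150 − 120,000| = 16,150 Hz = 16.15 kHz.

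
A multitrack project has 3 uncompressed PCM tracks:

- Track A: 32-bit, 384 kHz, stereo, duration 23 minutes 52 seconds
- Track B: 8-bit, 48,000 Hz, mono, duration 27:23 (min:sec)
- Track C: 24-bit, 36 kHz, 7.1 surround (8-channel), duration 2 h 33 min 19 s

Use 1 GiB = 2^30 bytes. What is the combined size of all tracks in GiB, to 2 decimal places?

11.57 GiB

Track A: 23 minutes 52 seconds = 1,432 s; 384,000 × 1,432 × 4 × 2 = 4,399,104,000 bytes.
Track B: 27:23 (min:sec) = 1,643 s; 48,000 × 1,643 × 1 × 1 = 78,864,000 bytes.
Track C: 2 h 33 min 19 s = 9,199 s; 36,000 × 9,199 × 3 × 8 = 7,947,936,000 bytes.
Total = 12,425,904,000 bytes = 11.57 GiB.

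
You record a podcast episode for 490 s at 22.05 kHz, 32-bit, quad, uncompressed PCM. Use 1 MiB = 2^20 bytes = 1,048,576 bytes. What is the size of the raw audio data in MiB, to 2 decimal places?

164.86 MiB

Bytes = 22,050 samples/s × 490 s × 4 bytes/sample × 4 ch = 172,872,000 bytes.
172,872,000 / 1,048,576 = 164.86 MiB.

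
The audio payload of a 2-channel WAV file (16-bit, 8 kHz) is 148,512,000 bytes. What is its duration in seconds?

Byte rate = 8,000 × 2 × 2 = 32,000 bytes/s.
Duration = 148,512,000 / 32,000 = 4,641 s.

4,641 seconds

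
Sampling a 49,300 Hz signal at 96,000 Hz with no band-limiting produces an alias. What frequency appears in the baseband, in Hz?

Nyquist = 96,000/2 = 48,000 Hz; 49,300 Hz exceeds it.
Alias = |49,300 − 1×96,000| = |49,300 − 96,000| = 46,700 Hz.

46,700 Hz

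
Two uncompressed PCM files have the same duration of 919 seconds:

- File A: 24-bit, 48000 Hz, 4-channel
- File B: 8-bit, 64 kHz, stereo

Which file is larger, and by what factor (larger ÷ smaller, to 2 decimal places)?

File A: 48,000 × 3 × 4 = 576,000 bytes/s.
File B: 64,000 × 1 × 2 = 128,000 bytes/s.
File A is larger; ratio = 529,344,000 / 117,632,000 = 4.50.

File A, by a factor of 4.50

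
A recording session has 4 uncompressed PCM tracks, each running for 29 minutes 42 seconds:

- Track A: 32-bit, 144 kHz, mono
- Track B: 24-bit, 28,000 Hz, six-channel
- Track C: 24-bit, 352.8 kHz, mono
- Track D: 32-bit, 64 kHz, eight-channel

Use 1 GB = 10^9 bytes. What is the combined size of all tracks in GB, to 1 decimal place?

29 minutes 42 seconds = 1,782 s.
Track A: 144,000 × 1,782 × 4 × 1 = 1,026,432,000 bytes.
Track B: 28,000 × 1,782 × 3 × 6 = 898,128,000 bytes.
Track C: 352,800 × 1,782 × 3 × 1 = 1,886,068,800 bytes.
Track D: 64,000 × 1,782 × 4 × 8 = 3,649,536,000 bytes.
Total = 7,460,164,800 bytes = 7.5 GB.

7.5 GB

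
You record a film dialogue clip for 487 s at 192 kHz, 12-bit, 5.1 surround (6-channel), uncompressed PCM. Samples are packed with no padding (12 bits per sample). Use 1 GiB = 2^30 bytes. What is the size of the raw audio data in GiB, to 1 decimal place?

Bits = 192,000 × 487 × 12 × 6 = 6,732,288,000 bits = 841,536,000 bytes.
841,536,000 / 1,073,741,824 = 0.8 GiB.

0.8 GiB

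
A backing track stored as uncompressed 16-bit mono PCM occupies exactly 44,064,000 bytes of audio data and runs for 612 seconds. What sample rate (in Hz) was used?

36,000 Hz

Bytes = sample_rate × seconds × bytes_per_sample × channels.
sample_rate = 44,064,000 / (612 × 2 × 1) = 44,064,000 / 1,224 = 36,000 Hz.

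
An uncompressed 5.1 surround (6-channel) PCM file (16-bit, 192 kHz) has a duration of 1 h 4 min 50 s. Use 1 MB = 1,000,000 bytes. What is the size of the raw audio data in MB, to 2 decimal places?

Duration = 1 h 4 min 50 s = 3,890 s.
Bytes = 192,000 samples/s × 3,890 s × 2 bytes/sample × 6 ch = 8,962,560,000 bytes.
8,962,560,000 / 1,000,000 = 8962.56 MB.

8962.56 MB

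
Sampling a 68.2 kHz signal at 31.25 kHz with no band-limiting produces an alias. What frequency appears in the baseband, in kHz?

5.7 kHz

Nyquist = 31,250/2 = 15,625 Hz; 68,200 Hz exceeds it.
Alias = |68,200 − 2×31,250| = |68,200 − 62,500| = 5,700 Hz = 5.7 kHz.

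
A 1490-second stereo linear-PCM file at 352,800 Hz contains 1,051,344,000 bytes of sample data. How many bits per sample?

Bytes per sample = 1,051,344,000 / (352,800 × 1,490 × 2) = 1,051,344,000 / 1,051,344,000 = 1.
Bit depth = 1 × 8 = 8 bits.

8 bits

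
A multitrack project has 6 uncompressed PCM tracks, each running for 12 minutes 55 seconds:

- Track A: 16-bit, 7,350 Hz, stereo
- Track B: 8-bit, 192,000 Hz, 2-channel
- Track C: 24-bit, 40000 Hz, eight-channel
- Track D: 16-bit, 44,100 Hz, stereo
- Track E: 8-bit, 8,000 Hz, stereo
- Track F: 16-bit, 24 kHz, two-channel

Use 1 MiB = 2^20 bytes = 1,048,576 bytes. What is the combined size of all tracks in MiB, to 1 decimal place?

1228.2 MiB

12 minutes 55 seconds = 775 s.
Track A: 7,350 × 775 × 2 × 2 = 22,785,000 bytes.
Track B: 192,000 × 775 × 1 × 2 = 297,600,000 bytes.
Track C: 40,000 × 775 × 3 × 8 = 744,000,000 bytes.
Track D: 44,100 × 775 × 2 × 2 = 136,710,000 bytes.
Track E: 8,000 × 775 × 1 × 2 = 12,400,000 bytes.
Track F: 24,000 × 775 × 2 × 2 = 74,400,000 bytes.
Total = 1,287,895,000 bytes = 1228.2 MiB.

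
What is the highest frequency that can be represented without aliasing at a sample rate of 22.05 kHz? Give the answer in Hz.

Nyquist frequency = sample rate / 2 = 22,050 / 2 = 11,025 Hz.

11,025 Hz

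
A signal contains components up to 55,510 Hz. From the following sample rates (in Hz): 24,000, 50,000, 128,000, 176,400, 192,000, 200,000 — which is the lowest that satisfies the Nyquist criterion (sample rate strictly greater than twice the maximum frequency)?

128,000 Hz

Need sample rate > 2 × 55,510 = 111,020 Hz.
Lowest listed rate above 111,020 Hz is 128,000 Hz.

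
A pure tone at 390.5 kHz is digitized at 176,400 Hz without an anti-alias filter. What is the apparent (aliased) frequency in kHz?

Nyquist = 176,400/2 = 88,200 Hz; 390,500 Hz exceeds it.
Alias = |390,500 − 2×176,400| = |390,500 − 352,800| = 37,700 Hz = 37.7 kHz.

37.7 kHz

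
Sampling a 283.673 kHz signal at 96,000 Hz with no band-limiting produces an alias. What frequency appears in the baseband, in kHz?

Nyquist = 96,000/2 = 48,000 Hz; 283,673 Hz exceeds it.
Alias = |283,673 − 3×96,000| = |283,673 − 288,000| = 4,327 Hz = 4.327 kHz.

4.327 kHz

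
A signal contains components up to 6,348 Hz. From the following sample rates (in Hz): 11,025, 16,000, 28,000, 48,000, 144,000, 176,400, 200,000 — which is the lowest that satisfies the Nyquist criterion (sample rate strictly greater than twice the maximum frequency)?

16,000 Hz

Need sample rate > 2 × 6,348 = 12,696 Hz.
Lowest listed rate above 12,696 Hz is 16,000 Hz.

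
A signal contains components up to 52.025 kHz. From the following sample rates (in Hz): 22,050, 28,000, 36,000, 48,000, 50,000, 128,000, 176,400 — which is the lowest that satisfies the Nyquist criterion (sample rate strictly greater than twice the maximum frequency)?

128,000 Hz

Need sample rate > 2 × 52,025 = 104,050 Hz.
Lowest listed rate above 104,050 Hz is 128,000 Hz.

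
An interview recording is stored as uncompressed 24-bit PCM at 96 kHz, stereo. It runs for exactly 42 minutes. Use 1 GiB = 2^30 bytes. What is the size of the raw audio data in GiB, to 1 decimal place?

Duration = exactly 42 minutes = 2,520 s.
Bytes = 96,000 samples/s × 2,520 s × 3 bytes/sample × 2 ch = 1,451,520,000 bytes.
1,451,520,000 / 1,073,741,824 = 1.4 GiB.

1.4 GiB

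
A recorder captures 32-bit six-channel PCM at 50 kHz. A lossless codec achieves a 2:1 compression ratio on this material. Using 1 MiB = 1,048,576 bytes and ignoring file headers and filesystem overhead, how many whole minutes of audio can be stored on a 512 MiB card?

Uncompressed byte rate = 50,000 × 4 × 6 = 1,200,000 bytes/s.
After 2:1 compression, effective rate ≈ 600000 bytes/s.
Capacity = 512 × 1,048,576 = 536,870,912 bytes.
536,870,912 / effective rate ≈ 894.78 s → 14 minutes.

14 minutes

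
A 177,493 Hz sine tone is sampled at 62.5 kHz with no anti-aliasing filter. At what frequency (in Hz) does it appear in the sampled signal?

10,007 Hz

Nyquist = 62,500/2 = 31,250 Hz; 177,493 Hz exceeds it.
Alias = |177,493 − 3×62,500| = |177,493 − 187,500| = 10,007 Hz.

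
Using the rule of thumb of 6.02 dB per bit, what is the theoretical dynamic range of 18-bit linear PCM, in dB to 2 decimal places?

18 × 6.02 = 108.36 dB.

108.36 dB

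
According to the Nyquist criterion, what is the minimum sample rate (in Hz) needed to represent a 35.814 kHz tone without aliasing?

Minimum sample rate = 2 × 35,814 Hz = 71,628 Hz.

71,628 Hz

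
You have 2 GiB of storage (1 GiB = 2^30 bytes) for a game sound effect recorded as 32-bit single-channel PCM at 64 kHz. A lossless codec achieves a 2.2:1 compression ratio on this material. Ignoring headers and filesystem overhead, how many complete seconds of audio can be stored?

18,454 seconds

Uncompressed byte rate = 64,000 × 4 × 1 = 256,000 bytes/s.
After 2.2:1 compression, effective rate ≈ 116363.64 bytes/s.
Capacity = 2 × 1,073,741,824 = 2,147,483,648 bytes.
2,147,483,648 / effective rate ≈ 18454.94 s → 18,454 seconds.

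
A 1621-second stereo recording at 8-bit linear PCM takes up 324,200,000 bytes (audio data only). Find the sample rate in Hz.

100,000 Hz

Bytes = sample_rate × seconds × bytes_per_sample × channels.
sample_rate = 324,200,000 / (1,621 × 1 × 2) = 324,200,000 / 3,242 = 100,000 Hz.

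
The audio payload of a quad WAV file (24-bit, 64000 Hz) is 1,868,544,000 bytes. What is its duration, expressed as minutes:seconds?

Byte rate = 64,000 × 3 × 4 = 768,000 bytes/s.
Duration = 1,868,544,000 / 768,000 = 2,433 s.
2,433 s = 40:33.

40:33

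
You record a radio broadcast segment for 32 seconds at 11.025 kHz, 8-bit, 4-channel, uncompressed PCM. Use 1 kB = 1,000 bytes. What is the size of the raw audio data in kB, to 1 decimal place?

Bytes = 11,025 samples/s × 32 s × 1 bytes/sample × 4 ch = 1,411,200 bytes.
1,411,200 / 1,000 = 1411.2 kB.

1411.2 kB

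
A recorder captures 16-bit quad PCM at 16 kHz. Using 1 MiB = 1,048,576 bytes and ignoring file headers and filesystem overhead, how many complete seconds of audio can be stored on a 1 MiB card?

Uncompressed byte rate = 16,000 × 2 × 4 = 128,000 bytes/s.
Capacity = 1 × 1,048,576 = 1,048,576 bytes.
1,048,576 / 128,000 ≈ 8.19 s → 8 seconds.

8 seconds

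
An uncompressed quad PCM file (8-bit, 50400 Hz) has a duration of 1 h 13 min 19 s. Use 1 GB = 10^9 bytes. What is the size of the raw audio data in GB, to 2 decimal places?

Duration = 1 h 13 min 19 s = 4,399 s.
Bytes = 50,400 samples/s × 4,399 s × 1 bytes/sample × 4 ch = 886,838,400 bytes.
886,838,400 / 1,000,000,000 = 0.89 GB.

0.89 GB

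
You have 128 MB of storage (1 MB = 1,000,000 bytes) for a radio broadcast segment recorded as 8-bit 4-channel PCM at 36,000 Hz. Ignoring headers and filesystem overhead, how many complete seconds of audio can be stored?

Uncompressed byte rate = 36,000 × 1 × 4 = 144,000 bytes/s.
Capacity = 128 × 1,000,000 = 128,000,000 bytes.
128,000,000 / 144,000 ≈ 888.89 s → 888 seconds.

888 seconds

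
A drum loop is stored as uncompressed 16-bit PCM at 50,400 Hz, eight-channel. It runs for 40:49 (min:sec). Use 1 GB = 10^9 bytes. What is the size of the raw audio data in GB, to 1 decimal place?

Duration = 40:49 (min:sec) = 2,449 s.
Bytes = 50,400 samples/s × 2,449 s × 2 bytes/sample × 8 ch = 1,974,873,600 bytes.
1,974,873,600 / 1,000,000,000 = 2.0 GB.

2.0 GB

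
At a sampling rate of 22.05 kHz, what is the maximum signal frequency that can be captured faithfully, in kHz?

11.025 kHz

Nyquist frequency = sample rate / 2 = 22,050 / 2 = 11.025 kHz.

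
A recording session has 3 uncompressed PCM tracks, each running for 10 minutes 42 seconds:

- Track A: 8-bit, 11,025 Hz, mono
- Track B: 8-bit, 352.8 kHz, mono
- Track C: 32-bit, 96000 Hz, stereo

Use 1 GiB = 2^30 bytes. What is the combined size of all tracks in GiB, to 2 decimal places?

0.68 GiB

10 minutes 42 seconds = 642 s.
Track A: 11,025 × 642 × 1 × 1 = 7,078,050 bytes.
Track B: 352,800 × 642 × 1 × 1 = 226,497,600 bytes.
Track C: 96,000 × 642 × 4 × 2 = 493,056,000 bytes.
Total = 726,631,650 bytes = 0.68 GiB.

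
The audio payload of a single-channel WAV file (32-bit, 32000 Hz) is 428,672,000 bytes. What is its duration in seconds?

3,349 seconds

Byte rate = 32,000 × 4 × 1 = 128,000 bytes/s.
Duration = 428,672,000 / 128,000 = 3,349 s.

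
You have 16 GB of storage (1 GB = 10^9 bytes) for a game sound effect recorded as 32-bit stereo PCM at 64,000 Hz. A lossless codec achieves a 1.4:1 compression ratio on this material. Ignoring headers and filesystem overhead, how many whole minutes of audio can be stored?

Uncompressed byte rate = 64,000 × 4 × 2 = 512,000 bytes/s.
After 1.4:1 compression, effective rate ≈ 365714.29 bytes/s.
Capacity = 16 × 1,000,000,000 = 16,000,000,000 bytes.
16,000,000,000 / effective rate ≈ 43750 s → 729 minutes.

729 minutes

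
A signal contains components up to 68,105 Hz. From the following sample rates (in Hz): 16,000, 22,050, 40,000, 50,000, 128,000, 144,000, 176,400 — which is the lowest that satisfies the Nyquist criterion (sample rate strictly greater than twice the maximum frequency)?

Need sample rate > 2 × 68,105 = 136,210 Hz.
Lowest listed rate above 136,210 Hz is 144,000 Hz.

144,000 Hz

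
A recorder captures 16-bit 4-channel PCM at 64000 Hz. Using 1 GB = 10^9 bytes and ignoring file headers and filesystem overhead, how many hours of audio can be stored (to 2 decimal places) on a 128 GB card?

Uncompressed byte rate = 64,000 × 2 × 4 = 512,000 bytes/s.
Capacity = 128 × 1,000,000,000 = 128,000,000,000 bytes.
128,000,000,000 / 512,000 ≈ 250000 s → 69.44 hours.

69.44 hours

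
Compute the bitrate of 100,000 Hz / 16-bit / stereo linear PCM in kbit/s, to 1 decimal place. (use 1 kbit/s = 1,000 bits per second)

Bit rate = 100,000 × 16 × 2 = 3,200,000 bits/s.
= 3200.0 kbit/s.

3200.0 kbit/s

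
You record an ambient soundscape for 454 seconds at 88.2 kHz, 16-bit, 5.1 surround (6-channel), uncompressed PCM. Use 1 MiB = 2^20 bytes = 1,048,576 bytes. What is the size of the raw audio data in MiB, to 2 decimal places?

Bytes = 88,200 samples/s × 454 s × 2 bytes/sample × 6 ch = 480,513,600 bytes.
480,513,600 / 1,048,576 = 458.25 MiB.

458.25 MiB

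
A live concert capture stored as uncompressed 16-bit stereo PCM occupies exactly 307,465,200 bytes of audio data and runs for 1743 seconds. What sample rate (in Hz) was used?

44,100 Hz

Bytes = sample_rate × seconds × bytes_per_sample × channels.
sample_rate = 307,465,200 / (1,743 × 2 × 2) = 307,465,200 / 6,972 = 44,100 Hz.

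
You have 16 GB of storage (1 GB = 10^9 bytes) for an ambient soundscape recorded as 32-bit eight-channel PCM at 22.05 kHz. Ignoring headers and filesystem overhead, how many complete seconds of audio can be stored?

Uncompressed byte rate = 22,050 × 4 × 8 = 705,600 bytes/s.
Capacity = 16 × 1,000,000,000 = 16,000,000,000 bytes.
16,000,000,000 / 705,600 ≈ 22675.74 s → 22,675 seconds.

22,675 seconds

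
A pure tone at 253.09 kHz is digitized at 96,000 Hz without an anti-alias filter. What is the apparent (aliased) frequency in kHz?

Nyquist = 96,000/2 = 48,000 Hz; 253,090 Hz exceeds it.
Alias = |253,090 − 3×96,000| = |253,090 − 288,000| = 34,910 Hz = 34.91 kHz.

34.91 kHz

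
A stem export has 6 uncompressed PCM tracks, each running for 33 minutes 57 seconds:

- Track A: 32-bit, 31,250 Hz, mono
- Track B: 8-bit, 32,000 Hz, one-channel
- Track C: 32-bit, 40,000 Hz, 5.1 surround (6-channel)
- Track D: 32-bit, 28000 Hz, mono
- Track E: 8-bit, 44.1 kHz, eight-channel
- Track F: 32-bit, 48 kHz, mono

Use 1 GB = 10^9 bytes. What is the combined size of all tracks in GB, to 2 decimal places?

3.61 GB

33 minutes 57 seconds = 2,037 s.
Track A: 31,250 × 2,037 × 4 × 1 = 254,625,000 bytes.
Track B: 32,000 × 2,037 × 1 × 1 = 65,184,000 bytes.
Track C: 40,000 × 2,037 × 4 × 6 = 1,955,520,000 bytes.
Track D: 28,000 × 2,037 × 4 × 1 = 228,144,000 bytes.
Track E: 44,100 × 2,037 × 1 × 8 = 718,653,600 bytes.
Track F: 48,000 × 2,037 × 4 × 1 = 391,104,000 bytes.
Total = 3,613,230,600 bytes = 3.61 GB.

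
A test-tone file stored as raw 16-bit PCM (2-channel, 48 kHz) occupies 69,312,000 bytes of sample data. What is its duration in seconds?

Byte rate = 48,000 × 2 × 2 = 192,000 bytes/s.
Duration = 69,312,000 / 192,000 = 361 s.

361 seconds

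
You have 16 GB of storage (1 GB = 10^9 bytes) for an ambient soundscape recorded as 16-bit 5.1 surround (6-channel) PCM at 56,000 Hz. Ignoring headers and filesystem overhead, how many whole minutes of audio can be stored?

Uncompressed byte rate = 56,000 × 2 × 6 = 672,000 bytes/s.
Capacity = 16 × 1,000,000,000 = 16,000,000,000 bytes.
16,000,000,000 / 672,000 ≈ 23809.52 s → 396 minutes.

396 minutes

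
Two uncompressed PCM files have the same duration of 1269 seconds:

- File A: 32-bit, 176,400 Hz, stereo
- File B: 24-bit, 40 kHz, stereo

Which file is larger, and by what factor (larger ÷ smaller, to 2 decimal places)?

File A, by a factor of 5.88

File A: 176,400 × 4 × 2 = 1,411,200 bytes/s.
File B: 40,000 × 3 × 2 = 240,000 bytes/s.
File A is larger; ratio = 1,790,812,800 / 304,560,000 = 5.88.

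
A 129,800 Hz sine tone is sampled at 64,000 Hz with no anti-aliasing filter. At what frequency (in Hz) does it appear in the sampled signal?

1,800 Hz

Nyquist = 64,000/2 = 32,000 Hz; 129,800 Hz exceeds it.
Alias = |129,800 − 2×64,000| = |129,800 − 128,000| = 1,800 Hz.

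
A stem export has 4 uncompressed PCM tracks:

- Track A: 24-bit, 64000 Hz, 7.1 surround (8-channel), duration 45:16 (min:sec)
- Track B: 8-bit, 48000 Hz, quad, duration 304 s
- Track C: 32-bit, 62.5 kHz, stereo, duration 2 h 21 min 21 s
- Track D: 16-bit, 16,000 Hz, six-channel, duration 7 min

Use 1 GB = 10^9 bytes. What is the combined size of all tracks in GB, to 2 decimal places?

Track A: 45:16 (min:sec) = 2,716 s; 64,000 × 2,716 × 3 × 8 = 4,171,776,000 bytes.
Track B: 48,000 × 304 × 1 × 4 = 58,368,000 bytes.
Track C: 2 h 21 min 21 s = 8,481 s; 62,500 × 8,481 × 4 × 2 = 4,240,500,000 bytes.
Track D: 7 min = 420 s; 16,000 × 420 × 2 × 6 = 80,640,000 bytes.
Total = 8,551,284,000 bytes = 8.55 GB.

8.55 GB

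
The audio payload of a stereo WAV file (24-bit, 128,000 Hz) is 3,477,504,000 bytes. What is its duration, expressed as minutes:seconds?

Byte rate = 128,000 × 3 × 2 = 768,000 bytes/s.
Duration = 3,477,504,000 / 768,000 = 4,528 s.
4,528 s = 75:28.

75:28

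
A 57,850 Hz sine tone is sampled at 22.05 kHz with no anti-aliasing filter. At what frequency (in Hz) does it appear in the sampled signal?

8,300 Hz

Nyquist = 22,050/2 = 11,025 Hz; 57,850 Hz exceeds it.
Alias = |57,850 − 3×22,050| = |57,850 − 66,150| = 8,300 Hz.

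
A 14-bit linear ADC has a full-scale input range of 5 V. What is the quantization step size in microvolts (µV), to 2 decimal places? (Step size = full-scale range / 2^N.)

305.18 µV

5 V / 2^14 = 5 / 16,384 V = 305.18 µV.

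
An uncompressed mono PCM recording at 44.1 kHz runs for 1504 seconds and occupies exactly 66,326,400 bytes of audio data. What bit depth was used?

Bytes per sample = 66,326,400 / (44,100 × 1,504 × 1) = 66,326,400 / 66,326,400 = 1.
Bit depth = 1 × 8 = 8 bits.

8 bits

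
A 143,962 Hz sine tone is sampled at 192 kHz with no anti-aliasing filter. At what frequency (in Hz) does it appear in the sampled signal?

48,038 Hz

Nyquist = 192,000/2 = 96,000 Hz; 143,962 Hz exceeds it.
Alias = |143,962 − 1×192,000| = |143,962 − 192,000| = 48,038 Hz.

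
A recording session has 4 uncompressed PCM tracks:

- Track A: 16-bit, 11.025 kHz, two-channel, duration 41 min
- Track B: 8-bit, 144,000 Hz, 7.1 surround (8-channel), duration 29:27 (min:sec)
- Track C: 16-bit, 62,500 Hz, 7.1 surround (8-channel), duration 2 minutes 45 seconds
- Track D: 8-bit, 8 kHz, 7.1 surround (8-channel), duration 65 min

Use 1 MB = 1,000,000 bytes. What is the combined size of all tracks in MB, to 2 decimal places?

Track A: 41 min = 2,460 s; 11,025 × 2,460 × 2 × 2 = 108,486,000 bytes.
Track B: 29:27 (min:sec) = 1,767 s; 144,000 × 1,767 × 1 × 8 = 2,035,584,000 bytes.
Track C: 2 minutes 45 seconds = 165 s; 62,500 × 165 × 2 × 8 = 165,000,000 bytes.
Track D: 65 min = 3,900 s; 8,000 × 3,900 × 1 × 8 = 249,600,000 bytes.
Total = 2,558,670,000 bytes = 2558.67 MB.

2558.67 MB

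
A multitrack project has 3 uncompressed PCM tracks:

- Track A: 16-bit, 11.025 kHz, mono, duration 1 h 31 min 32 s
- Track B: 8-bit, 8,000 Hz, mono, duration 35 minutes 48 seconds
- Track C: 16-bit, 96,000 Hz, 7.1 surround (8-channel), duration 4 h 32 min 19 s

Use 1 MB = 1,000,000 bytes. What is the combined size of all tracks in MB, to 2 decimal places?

Track A: 1 h 31 min 32 s = 5,492 s; 11,025 × 5,492 × 2 × 1 = 121,098,600 bytes.
Track B: 35 minutes 48 seconds = 2,148 s; 8,000 × 2,148 × 1 × 1 = 17,184,000 bytes.
Track C: 4 h 32 min 19 s = 16,339 s; 96,000 × 16,339 × 2 × 8 = 25,096,704,000 bytes.
Total = 25,234,986,600 bytes = 25234.99 MB.

25234.99 MB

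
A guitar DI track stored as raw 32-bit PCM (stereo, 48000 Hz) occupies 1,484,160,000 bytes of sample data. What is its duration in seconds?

Byte rate = 48,000 × 4 × 2 = 384,000 bytes/s.
Duration = 1,484,160,000 / 384,000 = 3,865 s.

3,865 seconds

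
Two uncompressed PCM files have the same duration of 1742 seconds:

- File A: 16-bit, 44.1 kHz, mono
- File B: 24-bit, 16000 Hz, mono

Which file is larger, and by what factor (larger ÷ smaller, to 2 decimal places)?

File A: 44,100 × 2 × 1 = 88,200 bytes/s.
File B: 16,000 × 3 × 1 = 48,000 bytes/s.
File A is larger; ratio = 153,644,400 / 83,616,000 = 1.84.

File A, by a factor of 1.84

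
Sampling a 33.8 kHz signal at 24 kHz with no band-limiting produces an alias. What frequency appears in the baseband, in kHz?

Nyquist = 24,000/2 = 12,000 Hz; 33,800 Hz exceeds it.
Alias = |33,800 − 1×24,000| = |33,800 − 24,000| = 9,800 Hz = 9.8 kHz.

9.8 kHz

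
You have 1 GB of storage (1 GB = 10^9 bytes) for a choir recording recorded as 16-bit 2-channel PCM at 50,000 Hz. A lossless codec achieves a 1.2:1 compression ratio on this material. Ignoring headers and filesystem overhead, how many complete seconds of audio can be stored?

6,000 seconds

Uncompressed byte rate = 50,000 × 2 × 2 = 200,000 bytes/s.
After 1.2:1 compression, effective rate ≈ 166666.67 bytes/s.
Capacity = 1 × 1,000,000,000 = 1,000,000,000 bytes.
1,000,000,000 / effective rate ≈ 6000 s → 6,000 seconds.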